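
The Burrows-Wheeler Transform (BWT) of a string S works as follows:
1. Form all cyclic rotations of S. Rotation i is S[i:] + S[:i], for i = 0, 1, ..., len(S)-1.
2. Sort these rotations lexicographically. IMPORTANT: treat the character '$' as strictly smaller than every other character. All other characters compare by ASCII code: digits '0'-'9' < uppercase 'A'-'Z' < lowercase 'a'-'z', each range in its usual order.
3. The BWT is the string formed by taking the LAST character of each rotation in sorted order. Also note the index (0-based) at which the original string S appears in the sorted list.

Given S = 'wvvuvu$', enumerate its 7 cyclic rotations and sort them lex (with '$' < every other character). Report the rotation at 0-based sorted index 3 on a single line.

All 7 rotations (rotation i = S[i:]+S[:i]):
  rot[0] = wvvuvu$
  rot[1] = vvuvu$w
  rot[2] = vuvu$wv
  rot[3] = uvu$wvv
  rot[4] = vu$wvvu
  rot[5] = u$wvvuv
  rot[6] = $wvvuvu
Sorted (with $ < everything):
  sorted[0] = $wvvuvu
  sorted[1] = u$wvvuv
  sorted[2] = uvu$wvv
  sorted[3] = vu$wvvu
  sorted[4] = vuvu$wv
  sorted[5] = vvuvu$w
  sorted[6] = wvvuvu$
sorted[3] = vu$wvvu

Answer: vu$wvvu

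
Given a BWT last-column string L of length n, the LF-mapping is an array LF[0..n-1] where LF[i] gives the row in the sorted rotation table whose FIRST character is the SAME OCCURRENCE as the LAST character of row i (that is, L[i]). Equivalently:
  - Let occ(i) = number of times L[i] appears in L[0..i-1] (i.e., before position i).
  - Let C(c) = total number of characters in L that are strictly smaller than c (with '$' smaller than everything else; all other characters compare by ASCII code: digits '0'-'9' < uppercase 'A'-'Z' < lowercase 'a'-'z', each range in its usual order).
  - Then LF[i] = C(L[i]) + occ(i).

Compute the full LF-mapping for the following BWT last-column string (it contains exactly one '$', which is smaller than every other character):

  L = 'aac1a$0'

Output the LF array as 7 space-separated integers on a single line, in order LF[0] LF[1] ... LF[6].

Answer: 3 4 6 2 5 0 1

Derivation:
Char counts: '$':1, '0':1, '1':1, 'a':3, 'c':1
C (first-col start): C('$')=0, C('0')=1, C('1')=2, C('a')=3, C('c')=6
L[0]='a': occ=0, LF[0]=C('a')+0=3+0=3
L[1]='a': occ=1, LF[1]=C('a')+1=3+1=4
L[2]='c': occ=0, LF[2]=C('c')+0=6+0=6
L[3]='1': occ=0, LF[3]=C('1')+0=2+0=2
L[4]='a': occ=2, LF[4]=C('a')+2=3+2=5
L[5]='$': occ=0, LF[5]=C('$')+0=0+0=0
L[6]='0': occ=0, LF[6]=C('0')+0=1+0=1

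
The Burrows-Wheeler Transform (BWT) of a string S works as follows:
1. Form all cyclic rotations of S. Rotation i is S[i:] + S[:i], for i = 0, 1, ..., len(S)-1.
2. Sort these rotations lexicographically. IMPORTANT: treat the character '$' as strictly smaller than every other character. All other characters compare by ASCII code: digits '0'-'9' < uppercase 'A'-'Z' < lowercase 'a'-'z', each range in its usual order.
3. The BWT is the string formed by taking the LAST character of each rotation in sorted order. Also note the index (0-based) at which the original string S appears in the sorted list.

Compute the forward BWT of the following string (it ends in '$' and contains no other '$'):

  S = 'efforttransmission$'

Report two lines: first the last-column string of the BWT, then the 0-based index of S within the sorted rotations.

All 19 rotations (rotation i = S[i:]+S[:i]):
  rot[0] = efforttransmission$
  rot[1] = fforttransmission$e
  rot[2] = forttransmission$ef
  rot[3] = orttransmission$eff
  rot[4] = rttransmission$effo
  rot[5] = ttransmission$effor
  rot[6] = transmission$effort
  rot[7] = ransmission$effortt
  rot[8] = ansmission$efforttr
  rot[9] = nsmission$efforttra
  rot[10] = smission$efforttran
  rot[11] = mission$efforttrans
  rot[12] = ission$efforttransm
  rot[13] = ssion$efforttransmi
  rot[14] = sion$efforttransmis
  rot[15] = ion$efforttransmiss
  rot[16] = on$efforttransmissi
  rot[17] = n$efforttransmissio
  rot[18] = $efforttransmission
Sorted (with $ < everything):
  sorted[0] = $efforttransmission  (last char: 'n')
  sorted[1] = ansmission$efforttr  (last char: 'r')
  sorted[2] = efforttransmission$  (last char: '$')
  sorted[3] = fforttransmission$e  (last char: 'e')
  sorted[4] = forttransmission$ef  (last char: 'f')
  sorted[5] = ion$efforttransmiss  (last char: 's')
  sorted[6] = ission$efforttransm  (last char: 'm')
  sorted[7] = mission$efforttrans  (last char: 's')
  sorted[8] = n$efforttransmissio  (last char: 'o')
  sorted[9] = nsmission$efforttra  (last char: 'a')
  sorted[10] = on$efforttransmissi  (last char: 'i')
  sorted[11] = orttransmission$eff  (last char: 'f')
  sorted[12] = ransmission$effortt  (last char: 't')
  sorted[13] = rttransmission$effo  (last char: 'o')
  sorted[14] = sion$efforttransmis  (last char: 's')
  sorted[15] = smission$efforttran  (last char: 'n')
  sorted[16] = ssion$efforttransmi  (last char: 'i')
  sorted[17] = transmission$effort  (last char: 't')
  sorted[18] = ttransmission$effor  (last char: 'r')
Last column: nr$efsmsoaiftosnitr
Original string S is at sorted index 2

Answer: nr$efsmsoaiftosnitr
2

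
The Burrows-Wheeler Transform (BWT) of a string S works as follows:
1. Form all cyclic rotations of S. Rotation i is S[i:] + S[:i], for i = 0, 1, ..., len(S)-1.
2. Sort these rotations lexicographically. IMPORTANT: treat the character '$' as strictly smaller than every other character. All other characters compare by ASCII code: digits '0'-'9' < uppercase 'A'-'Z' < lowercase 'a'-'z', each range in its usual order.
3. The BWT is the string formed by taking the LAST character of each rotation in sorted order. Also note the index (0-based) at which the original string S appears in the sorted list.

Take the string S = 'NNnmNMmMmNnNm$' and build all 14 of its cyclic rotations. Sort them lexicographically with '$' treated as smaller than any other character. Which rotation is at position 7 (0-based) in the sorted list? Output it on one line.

Answer: NnmNMmMmNnNm$N

Derivation:
All 14 rotations (rotation i = S[i:]+S[:i]):
  rot[0] = NNnmNMmMmNnNm$
  rot[1] = NnmNMmMmNnNm$N
  rot[2] = nmNMmMmNnNm$NN
  rot[3] = mNMmMmNnNm$NNn
  rot[4] = NMmMmNnNm$NNnm
  rot[5] = MmMmNnNm$NNnmN
  rot[6] = mMmNnNm$NNnmNM
  rot[7] = MmNnNm$NNnmNMm
  rot[8] = mNnNm$NNnmNMmM
  rot[9] = NnNm$NNnmNMmMm
  rot[10] = nNm$NNnmNMmMmN
  rot[11] = Nm$NNnmNMmMmNn
  rot[12] = m$NNnmNMmMmNnN
  rot[13] = $NNnmNMmMmNnNm
Sorted (with $ < everything):
  sorted[0] = $NNnmNMmMmNnNm
  sorted[1] = MmMmNnNm$NNnmN
  sorted[2] = MmNnNm$NNnmNMm
  sorted[3] = NMmMmNnNm$NNnm
  sorted[4] = NNnmNMmMmNnNm$
  sorted[5] = Nm$NNnmNMmMmNn
  sorted[6] = NnNm$NNnmNMmMm
  sorted[7] = NnmNMmMmNnNm$N
  sorted[8] = m$NNnmNMmMmNnN
  sorted[9] = mMmNnNm$NNnmNM
  sorted[10] = mNMmMmNnNm$NNn
  sorted[11] = mNnNm$NNnmNMmM
  sorted[12] = nNm$NNnmNMmMmN
  sorted[13] = nmNMmMmNnNm$NN
sorted[7] = NnmNMmMmNnNm$N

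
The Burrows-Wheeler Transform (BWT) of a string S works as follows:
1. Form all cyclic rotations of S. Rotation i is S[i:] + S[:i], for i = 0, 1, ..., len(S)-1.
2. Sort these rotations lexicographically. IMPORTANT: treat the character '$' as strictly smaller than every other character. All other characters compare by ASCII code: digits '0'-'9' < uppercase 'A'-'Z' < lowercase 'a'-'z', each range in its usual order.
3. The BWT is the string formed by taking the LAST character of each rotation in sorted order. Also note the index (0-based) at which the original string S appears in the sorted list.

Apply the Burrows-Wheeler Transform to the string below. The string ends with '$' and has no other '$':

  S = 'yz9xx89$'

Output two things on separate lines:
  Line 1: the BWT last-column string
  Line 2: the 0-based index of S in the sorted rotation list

Answer: 9x8zx9$y
6

Derivation:
All 8 rotations (rotation i = S[i:]+S[:i]):
  rot[0] = yz9xx89$
  rot[1] = z9xx89$y
  rot[2] = 9xx89$yz
  rot[3] = xx89$yz9
  rot[4] = x89$yz9x
  rot[5] = 89$yz9xx
  rot[6] = 9$yz9xx8
  rot[7] = $yz9xx89
Sorted (with $ < everything):
  sorted[0] = $yz9xx89  (last char: '9')
  sorted[1] = 89$yz9xx  (last char: 'x')
  sorted[2] = 9$yz9xx8  (last char: '8')
  sorted[3] = 9xx89$yz  (last char: 'z')
  sorted[4] = x89$yz9x  (last char: 'x')
  sorted[5] = xx89$yz9  (last char: '9')
  sorted[6] = yz9xx89$  (last char: '$')
  sorted[7] = z9xx89$y  (last char: 'y')
Last column: 9x8zx9$y
Original string S is at sorted index 6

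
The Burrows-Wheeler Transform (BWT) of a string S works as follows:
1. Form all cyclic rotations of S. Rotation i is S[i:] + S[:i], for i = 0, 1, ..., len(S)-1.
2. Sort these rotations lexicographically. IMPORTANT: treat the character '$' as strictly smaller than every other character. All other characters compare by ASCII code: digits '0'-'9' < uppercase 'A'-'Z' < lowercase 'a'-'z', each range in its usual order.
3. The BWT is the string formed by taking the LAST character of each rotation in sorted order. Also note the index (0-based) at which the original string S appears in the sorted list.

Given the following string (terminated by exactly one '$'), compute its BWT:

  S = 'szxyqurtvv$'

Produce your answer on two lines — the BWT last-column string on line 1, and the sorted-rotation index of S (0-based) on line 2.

All 11 rotations (rotation i = S[i:]+S[:i]):
  rot[0] = szxyqurtvv$
  rot[1] = zxyqurtvv$s
  rot[2] = xyqurtvv$sz
  rot[3] = yqurtvv$szx
  rot[4] = qurtvv$szxy
  rot[5] = urtvv$szxyq
  rot[6] = rtvv$szxyqu
  rot[7] = tvv$szxyqur
  rot[8] = vv$szxyqurt
  rot[9] = v$szxyqurtv
  rot[10] = $szxyqurtvv
Sorted (with $ < everything):
  sorted[0] = $szxyqurtvv  (last char: 'v')
  sorted[1] = qurtvv$szxy  (last char: 'y')
  sorted[2] = rtvv$szxyqu  (last char: 'u')
  sorted[3] = szxyqurtvv$  (last char: '$')
  sorted[4] = tvv$szxyqur  (last char: 'r')
  sorted[5] = urtvv$szxyq  (last char: 'q')
  sorted[6] = v$szxyqurtv  (last char: 'v')
  sorted[7] = vv$szxyqurt  (last char: 't')
  sorted[8] = xyqurtvv$sz  (last char: 'z')
  sorted[9] = yqurtvv$szx  (last char: 'x')
  sorted[10] = zxyqurtvv$s  (last char: 's')
Last column: vyu$rqvtzxs
Original string S is at sorted index 3

Answer: vyu$rqvtzxs
3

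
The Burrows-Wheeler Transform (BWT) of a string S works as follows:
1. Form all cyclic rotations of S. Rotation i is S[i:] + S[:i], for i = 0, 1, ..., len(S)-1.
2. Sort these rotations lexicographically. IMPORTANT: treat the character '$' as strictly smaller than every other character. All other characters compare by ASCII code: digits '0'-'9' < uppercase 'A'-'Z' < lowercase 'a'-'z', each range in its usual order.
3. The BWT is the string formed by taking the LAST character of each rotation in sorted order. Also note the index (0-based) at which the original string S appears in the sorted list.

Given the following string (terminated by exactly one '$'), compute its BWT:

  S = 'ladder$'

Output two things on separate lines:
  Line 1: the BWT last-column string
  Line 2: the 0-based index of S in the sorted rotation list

All 7 rotations (rotation i = S[i:]+S[:i]):
  rot[0] = ladder$
  rot[1] = adder$l
  rot[2] = dder$la
  rot[3] = der$lad
  rot[4] = er$ladd
  rot[5] = r$ladde
  rot[6] = $ladder
Sorted (with $ < everything):
  sorted[0] = $ladder  (last char: 'r')
  sorted[1] = adder$l  (last char: 'l')
  sorted[2] = dder$la  (last char: 'a')
  sorted[3] = der$lad  (last char: 'd')
  sorted[4] = er$ladd  (last char: 'd')
  sorted[5] = ladder$  (last char: '$')
  sorted[6] = r$ladde  (last char: 'e')
Last column: rladd$e
Original string S is at sorted index 5

Answer: rladd$e
5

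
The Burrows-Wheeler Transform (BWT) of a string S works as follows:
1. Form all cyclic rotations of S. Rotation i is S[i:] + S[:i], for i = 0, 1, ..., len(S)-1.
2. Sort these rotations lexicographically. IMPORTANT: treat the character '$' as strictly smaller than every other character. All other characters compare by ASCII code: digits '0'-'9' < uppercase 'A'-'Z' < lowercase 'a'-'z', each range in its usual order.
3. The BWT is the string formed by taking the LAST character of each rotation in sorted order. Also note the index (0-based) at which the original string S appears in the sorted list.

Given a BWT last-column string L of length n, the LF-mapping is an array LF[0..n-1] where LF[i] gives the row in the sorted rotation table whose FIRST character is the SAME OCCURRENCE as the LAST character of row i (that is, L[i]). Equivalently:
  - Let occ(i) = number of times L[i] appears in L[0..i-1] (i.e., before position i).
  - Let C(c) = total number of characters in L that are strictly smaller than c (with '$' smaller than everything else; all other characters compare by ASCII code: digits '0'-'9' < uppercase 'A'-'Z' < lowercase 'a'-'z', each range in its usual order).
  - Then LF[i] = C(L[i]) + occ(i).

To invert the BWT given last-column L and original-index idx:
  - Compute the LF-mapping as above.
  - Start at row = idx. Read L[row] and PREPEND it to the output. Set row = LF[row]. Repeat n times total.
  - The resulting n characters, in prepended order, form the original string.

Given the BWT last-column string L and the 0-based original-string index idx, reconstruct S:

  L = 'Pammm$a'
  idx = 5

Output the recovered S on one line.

LF mapping: 1 2 4 5 6 0 3
Walk LF starting at row 5, prepending L[row]:
  step 1: row=5, L[5]='$', prepend. Next row=LF[5]=0
  step 2: row=0, L[0]='P', prepend. Next row=LF[0]=1
  step 3: row=1, L[1]='a', prepend. Next row=LF[1]=2
  step 4: row=2, L[2]='m', prepend. Next row=LF[2]=4
  step 5: row=4, L[4]='m', prepend. Next row=LF[4]=6
  step 6: row=6, L[6]='a', prepend. Next row=LF[6]=3
  step 7: row=3, L[3]='m', prepend. Next row=LF[3]=5
Reversed output: mammaP$

Answer: mammaP$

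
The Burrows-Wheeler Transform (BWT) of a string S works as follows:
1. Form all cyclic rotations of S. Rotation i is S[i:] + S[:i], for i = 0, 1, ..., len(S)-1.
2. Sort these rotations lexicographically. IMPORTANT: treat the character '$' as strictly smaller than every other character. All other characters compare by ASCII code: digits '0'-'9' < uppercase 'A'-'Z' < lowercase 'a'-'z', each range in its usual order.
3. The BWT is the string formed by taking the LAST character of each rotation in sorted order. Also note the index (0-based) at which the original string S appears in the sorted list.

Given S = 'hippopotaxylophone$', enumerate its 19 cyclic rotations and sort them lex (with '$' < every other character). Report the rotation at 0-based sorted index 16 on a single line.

Answer: taxylophone$hippopo

Derivation:
All 19 rotations (rotation i = S[i:]+S[:i]):
  rot[0] = hippopotaxylophone$
  rot[1] = ippopotaxylophone$h
  rot[2] = ppopotaxylophone$hi
  rot[3] = popotaxylophone$hip
  rot[4] = opotaxylophone$hipp
  rot[5] = potaxylophone$hippo
  rot[6] = otaxylophone$hippop
  rot[7] = taxylophone$hippopo
  rot[8] = axylophone$hippopot
  rot[9] = xylophone$hippopota
  rot[10] = ylophone$hippopotax
  rot[11] = lophone$hippopotaxy
  rot[12] = ophone$hippopotaxyl
  rot[13] = phone$hippopotaxylo
  rot[14] = hone$hippopotaxylop
  rot[15] = one$hippopotaxyloph
  rot[16] = ne$hippopotaxylopho
  rot[17] = e$hippopotaxylophon
  rot[18] = $hippopotaxylophone
Sorted (with $ < everything):
  sorted[0] = $hippopotaxylophone
  sorted[1] = axylophone$hippopot
  sorted[2] = e$hippopotaxylophon
  sorted[3] = hippopotaxylophone$
  sorted[4] = hone$hippopotaxylop
  sorted[5] = ippopotaxylophone$h
  sorted[6] = lophone$hippopotaxy
  sorted[7] = ne$hippopotaxylopho
  sorted[8] = one$hippopotaxyloph
  sorted[9] = ophone$hippopotaxyl
  sorted[10] = opotaxylophone$hipp
  sorted[11] = otaxylophone$hippop
  sorted[12] = phone$hippopotaxylo
  sorted[13] = popotaxylophone$hip
  sorted[14] = potaxylophone$hippo
  sorted[15] = ppopotaxylophone$hi
  sorted[16] = taxylophone$hippopo
  sorted[17] = xylophone$hippopota
  sorted[18] = ylophone$hippopotax
sorted[16] = taxylophone$hippopo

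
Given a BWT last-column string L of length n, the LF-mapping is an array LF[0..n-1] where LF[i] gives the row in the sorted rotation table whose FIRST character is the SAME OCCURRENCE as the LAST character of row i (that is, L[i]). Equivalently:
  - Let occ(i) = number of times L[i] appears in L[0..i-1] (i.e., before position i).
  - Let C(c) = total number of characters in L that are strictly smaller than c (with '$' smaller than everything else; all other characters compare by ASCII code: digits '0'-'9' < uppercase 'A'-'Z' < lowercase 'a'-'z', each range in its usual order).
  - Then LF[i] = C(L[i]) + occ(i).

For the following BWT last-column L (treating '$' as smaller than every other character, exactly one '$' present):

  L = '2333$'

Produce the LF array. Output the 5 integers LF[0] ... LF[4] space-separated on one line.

Answer: 1 2 3 4 0

Derivation:
Char counts: '$':1, '2':1, '3':3
C (first-col start): C('$')=0, C('2')=1, C('3')=2
L[0]='2': occ=0, LF[0]=C('2')+0=1+0=1
L[1]='3': occ=0, LF[1]=C('3')+0=2+0=2
L[2]='3': occ=1, LF[2]=C('3')+1=2+1=3
L[3]='3': occ=2, LF[3]=C('3')+2=2+2=4
L[4]='$': occ=0, LF[4]=C('$')+0=0+0=0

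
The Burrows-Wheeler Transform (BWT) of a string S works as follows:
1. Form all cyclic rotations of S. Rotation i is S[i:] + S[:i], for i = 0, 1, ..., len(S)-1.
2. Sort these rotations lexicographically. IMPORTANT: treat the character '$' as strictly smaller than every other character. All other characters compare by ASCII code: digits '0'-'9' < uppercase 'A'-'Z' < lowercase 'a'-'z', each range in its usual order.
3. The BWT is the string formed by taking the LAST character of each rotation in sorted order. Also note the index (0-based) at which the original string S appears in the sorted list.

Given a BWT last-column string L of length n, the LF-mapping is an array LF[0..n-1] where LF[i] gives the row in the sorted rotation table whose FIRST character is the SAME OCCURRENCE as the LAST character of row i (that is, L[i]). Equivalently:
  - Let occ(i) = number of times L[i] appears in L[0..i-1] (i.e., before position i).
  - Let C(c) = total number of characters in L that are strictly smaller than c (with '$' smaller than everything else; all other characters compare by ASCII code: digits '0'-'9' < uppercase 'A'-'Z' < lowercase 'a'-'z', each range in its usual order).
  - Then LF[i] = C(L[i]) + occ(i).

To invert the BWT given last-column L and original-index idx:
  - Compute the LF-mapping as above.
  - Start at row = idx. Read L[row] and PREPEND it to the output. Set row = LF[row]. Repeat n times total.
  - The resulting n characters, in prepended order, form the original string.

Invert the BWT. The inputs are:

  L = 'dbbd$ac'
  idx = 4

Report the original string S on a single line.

Answer: cdbbad$

Derivation:
LF mapping: 5 2 3 6 0 1 4
Walk LF starting at row 4, prepending L[row]:
  step 1: row=4, L[4]='$', prepend. Next row=LF[4]=0
  step 2: row=0, L[0]='d', prepend. Next row=LF[0]=5
  step 3: row=5, L[5]='a', prepend. Next row=LF[5]=1
  step 4: row=1, L[1]='b', prepend. Next row=LF[1]=2
  step 5: row=2, L[2]='b', prepend. Next row=LF[2]=3
  step 6: row=3, L[3]='d', prepend. Next row=LF[3]=6
  step 7: row=6, L[6]='c', prepend. Next row=LF[6]=4
Reversed output: cdbbad$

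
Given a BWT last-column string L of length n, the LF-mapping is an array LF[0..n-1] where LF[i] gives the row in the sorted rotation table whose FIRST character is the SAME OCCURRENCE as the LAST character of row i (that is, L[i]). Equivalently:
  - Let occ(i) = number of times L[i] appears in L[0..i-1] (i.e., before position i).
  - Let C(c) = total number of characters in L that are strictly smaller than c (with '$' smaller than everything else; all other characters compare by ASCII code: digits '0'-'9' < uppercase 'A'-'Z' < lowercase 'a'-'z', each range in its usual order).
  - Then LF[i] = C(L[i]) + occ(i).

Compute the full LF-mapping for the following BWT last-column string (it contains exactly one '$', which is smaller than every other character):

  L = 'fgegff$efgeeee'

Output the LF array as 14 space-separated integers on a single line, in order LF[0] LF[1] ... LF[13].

Char counts: '$':1, 'e':6, 'f':4, 'g':3
C (first-col start): C('$')=0, C('e')=1, C('f')=7, C('g')=11
L[0]='f': occ=0, LF[0]=C('f')+0=7+0=7
L[1]='g': occ=0, LF[1]=C('g')+0=11+0=11
L[2]='e': occ=0, LF[2]=C('e')+0=1+0=1
L[3]='g': occ=1, LF[3]=C('g')+1=11+1=12
L[4]='f': occ=1, LF[4]=C('f')+1=7+1=8
L[5]='f': occ=2, LF[5]=C('f')+2=7+2=9
L[6]='$': occ=0, LF[6]=C('$')+0=0+0=0
L[7]='e': occ=1, LF[7]=C('e')+1=1+1=2
L[8]='f': occ=3, LF[8]=C('f')+3=7+3=10
L[9]='g': occ=2, LF[9]=C('g')+2=11+2=13
L[10]='e': occ=2, LF[10]=C('e')+2=1+2=3
L[11]='e': occ=3, LF[11]=C('e')+3=1+3=4
L[12]='e': occ=4, LF[12]=C('e')+4=1+4=5
L[13]='e': occ=5, LF[13]=C('e')+5=1+5=6

Answer: 7 11 1 12 8 9 0 2 10 13 3 4 5 6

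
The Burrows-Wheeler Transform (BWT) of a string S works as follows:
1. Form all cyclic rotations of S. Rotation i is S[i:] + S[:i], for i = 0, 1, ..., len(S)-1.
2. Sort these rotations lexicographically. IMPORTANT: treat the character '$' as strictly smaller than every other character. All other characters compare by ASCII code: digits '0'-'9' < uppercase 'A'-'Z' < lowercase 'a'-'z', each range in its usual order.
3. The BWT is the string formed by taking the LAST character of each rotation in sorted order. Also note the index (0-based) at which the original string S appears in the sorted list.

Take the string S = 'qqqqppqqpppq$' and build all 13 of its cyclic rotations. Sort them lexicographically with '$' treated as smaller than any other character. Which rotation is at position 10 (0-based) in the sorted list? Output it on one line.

Answer: qqppqqpppq$qq

Derivation:
All 13 rotations (rotation i = S[i:]+S[:i]):
  rot[0] = qqqqppqqpppq$
  rot[1] = qqqppqqpppq$q
  rot[2] = qqppqqpppq$qq
  rot[3] = qppqqpppq$qqq
  rot[4] = ppqqpppq$qqqq
  rot[5] = pqqpppq$qqqqp
  rot[6] = qqpppq$qqqqpp
  rot[7] = qpppq$qqqqppq
  rot[8] = pppq$qqqqppqq
  rot[9] = ppq$qqqqppqqp
  rot[10] = pq$qqqqppqqpp
  rot[11] = q$qqqqppqqppp
  rot[12] = $qqqqppqqpppq
Sorted (with $ < everything):
  sorted[0] = $qqqqppqqpppq
  sorted[1] = pppq$qqqqppqq
  sorted[2] = ppq$qqqqppqqp
  sorted[3] = ppqqpppq$qqqq
  sorted[4] = pq$qqqqppqqpp
  sorted[5] = pqqpppq$qqqqp
  sorted[6] = q$qqqqppqqppp
  sorted[7] = qpppq$qqqqppq
  sorted[8] = qppqqpppq$qqq
  sorted[9] = qqpppq$qqqqpp
  sorted[10] = qqppqqpppq$qq
  sorted[11] = qqqppqqpppq$q
  sorted[12] = qqqqppqqpppq$
sorted[10] = qqppqqpppq$qq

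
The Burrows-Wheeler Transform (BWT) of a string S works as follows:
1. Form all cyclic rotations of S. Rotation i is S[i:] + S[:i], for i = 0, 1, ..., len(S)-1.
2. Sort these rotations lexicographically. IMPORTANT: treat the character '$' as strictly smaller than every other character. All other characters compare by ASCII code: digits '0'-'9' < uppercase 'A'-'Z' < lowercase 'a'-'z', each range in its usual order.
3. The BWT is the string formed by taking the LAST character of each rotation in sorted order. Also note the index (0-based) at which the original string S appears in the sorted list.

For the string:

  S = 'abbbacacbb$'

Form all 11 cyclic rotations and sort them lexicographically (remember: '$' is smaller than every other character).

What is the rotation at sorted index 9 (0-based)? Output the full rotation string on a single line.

All 11 rotations (rotation i = S[i:]+S[:i]):
  rot[0] = abbbacacbb$
  rot[1] = bbbacacbb$a
  rot[2] = bbacacbb$ab
  rot[3] = bacacbb$abb
  rot[4] = acacbb$abbb
  rot[5] = cacbb$abbba
  rot[6] = acbb$abbbac
  rot[7] = cbb$abbbaca
  rot[8] = bb$abbbacac
  rot[9] = b$abbbacacb
  rot[10] = $abbbacacbb
Sorted (with $ < everything):
  sorted[0] = $abbbacacbb
  sorted[1] = abbbacacbb$
  sorted[2] = acacbb$abbb
  sorted[3] = acbb$abbbac
  sorted[4] = b$abbbacacb
  sorted[5] = bacacbb$abb
  sorted[6] = bb$abbbacac
  sorted[7] = bbacacbb$ab
  sorted[8] = bbbacacbb$a
  sorted[9] = cacbb$abbba
  sorted[10] = cbb$abbbaca
sorted[9] = cacbb$abbba

Answer: cacbb$abbba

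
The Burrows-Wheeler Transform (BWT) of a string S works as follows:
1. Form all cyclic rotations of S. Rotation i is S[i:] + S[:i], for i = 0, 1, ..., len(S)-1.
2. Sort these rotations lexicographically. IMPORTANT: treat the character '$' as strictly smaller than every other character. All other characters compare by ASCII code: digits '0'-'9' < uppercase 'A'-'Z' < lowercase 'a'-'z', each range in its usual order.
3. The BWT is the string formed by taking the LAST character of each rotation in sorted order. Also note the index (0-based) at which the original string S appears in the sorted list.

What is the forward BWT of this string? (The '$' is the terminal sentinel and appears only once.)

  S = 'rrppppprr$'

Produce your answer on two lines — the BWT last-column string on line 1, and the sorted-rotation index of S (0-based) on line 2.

All 10 rotations (rotation i = S[i:]+S[:i]):
  rot[0] = rrppppprr$
  rot[1] = rppppprr$r
  rot[2] = ppppprr$rr
  rot[3] = pppprr$rrp
  rot[4] = ppprr$rrpp
  rot[5] = pprr$rrppp
  rot[6] = prr$rrpppp
  rot[7] = rr$rrppppp
  rot[8] = r$rrpppppr
  rot[9] = $rrppppprr
Sorted (with $ < everything):
  sorted[0] = $rrppppprr  (last char: 'r')
  sorted[1] = ppppprr$rr  (last char: 'r')
  sorted[2] = pppprr$rrp  (last char: 'p')
  sorted[3] = ppprr$rrpp  (last char: 'p')
  sorted[4] = pprr$rrppp  (last char: 'p')
  sorted[5] = prr$rrpppp  (last char: 'p')
  sorted[6] = r$rrpppppr  (last char: 'r')
  sorted[7] = rppppprr$r  (last char: 'r')
  sorted[8] = rr$rrppppp  (last char: 'p')
  sorted[9] = rrppppprr$  (last char: '$')
Last column: rrpppprrp$
Original string S is at sorted index 9

Answer: rrpppprrp$
9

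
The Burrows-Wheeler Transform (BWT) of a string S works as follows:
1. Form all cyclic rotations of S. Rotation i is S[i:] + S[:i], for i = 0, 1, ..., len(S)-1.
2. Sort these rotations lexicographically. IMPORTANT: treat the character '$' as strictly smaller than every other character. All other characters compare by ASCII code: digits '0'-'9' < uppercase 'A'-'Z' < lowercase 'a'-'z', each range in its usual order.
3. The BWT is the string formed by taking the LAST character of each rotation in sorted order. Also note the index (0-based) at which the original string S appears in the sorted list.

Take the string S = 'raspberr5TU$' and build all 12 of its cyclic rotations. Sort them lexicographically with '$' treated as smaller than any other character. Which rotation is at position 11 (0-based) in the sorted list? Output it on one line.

All 12 rotations (rotation i = S[i:]+S[:i]):
  rot[0] = raspberr5TU$
  rot[1] = aspberr5TU$r
  rot[2] = spberr5TU$ra
  rot[3] = pberr5TU$ras
  rot[4] = berr5TU$rasp
  rot[5] = err5TU$raspb
  rot[6] = rr5TU$raspbe
  rot[7] = r5TU$raspber
  rot[8] = 5TU$raspberr
  rot[9] = TU$raspberr5
  rot[10] = U$raspberr5T
  rot[11] = $raspberr5TU
Sorted (with $ < everything):
  sorted[0] = $raspberr5TU
  sorted[1] = 5TU$raspberr
  sorted[2] = TU$raspberr5
  sorted[3] = U$raspberr5T
  sorted[4] = aspberr5TU$r
  sorted[5] = berr5TU$rasp
  sorted[6] = err5TU$raspb
  sorted[7] = pberr5TU$ras
  sorted[8] = r5TU$raspber
  sorted[9] = raspberr5TU$
  sorted[10] = rr5TU$raspbe
  sorted[11] = spberr5TU$ra
sorted[11] = spberr5TU$ra

Answer: spberr5TU$ra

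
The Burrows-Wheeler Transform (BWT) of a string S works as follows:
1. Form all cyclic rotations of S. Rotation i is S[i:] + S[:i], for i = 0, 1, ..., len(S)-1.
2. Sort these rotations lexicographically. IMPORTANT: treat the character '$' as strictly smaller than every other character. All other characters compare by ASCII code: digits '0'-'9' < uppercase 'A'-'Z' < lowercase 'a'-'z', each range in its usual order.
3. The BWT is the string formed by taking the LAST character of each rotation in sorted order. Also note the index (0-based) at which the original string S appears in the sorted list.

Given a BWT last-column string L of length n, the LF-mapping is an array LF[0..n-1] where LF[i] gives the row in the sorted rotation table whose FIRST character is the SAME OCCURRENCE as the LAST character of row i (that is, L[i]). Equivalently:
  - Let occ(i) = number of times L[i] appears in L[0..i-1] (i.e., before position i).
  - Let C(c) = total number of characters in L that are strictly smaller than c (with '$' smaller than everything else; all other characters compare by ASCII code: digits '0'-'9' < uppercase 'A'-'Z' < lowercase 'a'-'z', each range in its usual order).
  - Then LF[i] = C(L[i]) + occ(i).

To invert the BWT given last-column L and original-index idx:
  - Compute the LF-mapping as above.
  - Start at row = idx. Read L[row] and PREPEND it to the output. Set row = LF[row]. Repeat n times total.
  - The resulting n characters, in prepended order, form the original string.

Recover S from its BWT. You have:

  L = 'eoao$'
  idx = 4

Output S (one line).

LF mapping: 2 3 1 4 0
Walk LF starting at row 4, prepending L[row]:
  step 1: row=4, L[4]='$', prepend. Next row=LF[4]=0
  step 2: row=0, L[0]='e', prepend. Next row=LF[0]=2
  step 3: row=2, L[2]='a', prepend. Next row=LF[2]=1
  step 4: row=1, L[1]='o', prepend. Next row=LF[1]=3
  step 5: row=3, L[3]='o', prepend. Next row=LF[3]=4
Reversed output: ooae$

Answer: ooae$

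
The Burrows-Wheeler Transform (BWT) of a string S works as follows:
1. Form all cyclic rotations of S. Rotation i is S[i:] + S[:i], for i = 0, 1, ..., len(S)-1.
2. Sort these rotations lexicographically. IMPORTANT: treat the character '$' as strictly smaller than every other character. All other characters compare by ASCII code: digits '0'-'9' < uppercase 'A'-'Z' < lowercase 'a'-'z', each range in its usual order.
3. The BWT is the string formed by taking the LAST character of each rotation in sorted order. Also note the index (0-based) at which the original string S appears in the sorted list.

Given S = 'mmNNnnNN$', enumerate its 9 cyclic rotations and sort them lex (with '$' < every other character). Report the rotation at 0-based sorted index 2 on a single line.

All 9 rotations (rotation i = S[i:]+S[:i]):
  rot[0] = mmNNnnNN$
  rot[1] = mNNnnNN$m
  rot[2] = NNnnNN$mm
  rot[3] = NnnNN$mmN
  rot[4] = nnNN$mmNN
  rot[5] = nNN$mmNNn
  rot[6] = NN$mmNNnn
  rot[7] = N$mmNNnnN
  rot[8] = $mmNNnnNN
Sorted (with $ < everything):
  sorted[0] = $mmNNnnNN
  sorted[1] = N$mmNNnnN
  sorted[2] = NN$mmNNnn
  sorted[3] = NNnnNN$mm
  sorted[4] = NnnNN$mmN
  sorted[5] = mNNnnNN$m
  sorted[6] = mmNNnnNN$
  sorted[7] = nNN$mmNNn
  sorted[8] = nnNN$mmNN
sorted[2] = NN$mmNNnn

Answer: NN$mmNNnn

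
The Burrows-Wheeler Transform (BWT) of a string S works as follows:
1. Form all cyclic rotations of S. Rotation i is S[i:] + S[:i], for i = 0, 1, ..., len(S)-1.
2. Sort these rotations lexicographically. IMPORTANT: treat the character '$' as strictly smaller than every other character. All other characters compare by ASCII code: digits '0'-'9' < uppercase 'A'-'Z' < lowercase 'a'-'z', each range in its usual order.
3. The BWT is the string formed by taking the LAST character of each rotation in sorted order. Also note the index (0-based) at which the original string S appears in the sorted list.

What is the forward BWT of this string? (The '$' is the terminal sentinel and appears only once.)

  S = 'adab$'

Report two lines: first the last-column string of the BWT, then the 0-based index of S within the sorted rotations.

Answer: bd$aa
2

Derivation:
All 5 rotations (rotation i = S[i:]+S[:i]):
  rot[0] = adab$
  rot[1] = dab$a
  rot[2] = ab$ad
  rot[3] = b$ada
  rot[4] = $adab
Sorted (with $ < everything):
  sorted[0] = $adab  (last char: 'b')
  sorted[1] = ab$ad  (last char: 'd')
  sorted[2] = adab$  (last char: '$')
  sorted[3] = b$ada  (last char: 'a')
  sorted[4] = dab$a  (last char: 'a')
Last column: bd$aa
Original string S is at sorted index 2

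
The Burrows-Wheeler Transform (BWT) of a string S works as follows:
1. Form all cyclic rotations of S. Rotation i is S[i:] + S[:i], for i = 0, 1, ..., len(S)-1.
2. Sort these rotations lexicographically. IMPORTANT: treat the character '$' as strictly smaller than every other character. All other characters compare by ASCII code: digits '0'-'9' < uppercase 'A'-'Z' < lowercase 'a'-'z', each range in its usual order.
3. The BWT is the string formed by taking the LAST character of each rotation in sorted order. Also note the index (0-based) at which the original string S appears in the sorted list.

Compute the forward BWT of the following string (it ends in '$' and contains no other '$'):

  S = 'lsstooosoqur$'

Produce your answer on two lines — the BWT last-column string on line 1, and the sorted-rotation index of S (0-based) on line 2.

Answer: r$tosoouolssq
1

Derivation:
All 13 rotations (rotation i = S[i:]+S[:i]):
  rot[0] = lsstooosoqur$
  rot[1] = sstooosoqur$l
  rot[2] = stooosoqur$ls
  rot[3] = tooosoqur$lss
  rot[4] = ooosoqur$lsst
  rot[5] = oosoqur$lssto
  rot[6] = osoqur$lsstoo
  rot[7] = soqur$lsstooo
  rot[8] = oqur$lsstooos
  rot[9] = qur$lsstoooso
  rot[10] = ur$lsstooosoq
  rot[11] = r$lsstooosoqu
  rot[12] = $lsstooosoqur
Sorted (with $ < everything):
  sorted[0] = $lsstooosoqur  (last char: 'r')
  sorted[1] = lsstooosoqur$  (last char: '$')
  sorted[2] = ooosoqur$lsst  (last char: 't')
  sorted[3] = oosoqur$lssto  (last char: 'o')
  sorted[4] = oqur$lsstooos  (last char: 's')
  sorted[5] = osoqur$lsstoo  (last char: 'o')
  sorted[6] = qur$lsstoooso  (last char: 'o')
  sorted[7] = r$lsstooosoqu  (last char: 'u')
  sorted[8] = soqur$lsstooo  (last char: 'o')
  sorted[9] = sstooosoqur$l  (last char: 'l')
  sorted[10] = stooosoqur$ls  (last char: 's')
  sorted[11] = tooosoqur$lss  (last char: 's')
  sorted[12] = ur$lsstooosoq  (last char: 'q')
Last column: r$tosoouolssq
Original string S is at sorted index 1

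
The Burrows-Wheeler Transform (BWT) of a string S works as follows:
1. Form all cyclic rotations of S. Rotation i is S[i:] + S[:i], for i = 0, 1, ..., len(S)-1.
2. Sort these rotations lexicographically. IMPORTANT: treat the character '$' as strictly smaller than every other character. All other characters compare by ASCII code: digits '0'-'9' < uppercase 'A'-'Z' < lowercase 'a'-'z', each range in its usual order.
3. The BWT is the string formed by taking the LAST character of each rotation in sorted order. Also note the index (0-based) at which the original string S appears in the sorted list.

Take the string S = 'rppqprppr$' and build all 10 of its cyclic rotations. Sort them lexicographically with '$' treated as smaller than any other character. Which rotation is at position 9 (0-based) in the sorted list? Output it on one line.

Answer: rppr$rppqp

Derivation:
All 10 rotations (rotation i = S[i:]+S[:i]):
  rot[0] = rppqprppr$
  rot[1] = ppqprppr$r
  rot[2] = pqprppr$rp
  rot[3] = qprppr$rpp
  rot[4] = prppr$rppq
  rot[5] = rppr$rppqp
  rot[6] = ppr$rppqpr
  rot[7] = pr$rppqprp
  rot[8] = r$rppqprpp
  rot[9] = $rppqprppr
Sorted (with $ < everything):
  sorted[0] = $rppqprppr
  sorted[1] = ppqprppr$r
  sorted[2] = ppr$rppqpr
  sorted[3] = pqprppr$rp
  sorted[4] = pr$rppqprp
  sorted[5] = prppr$rppq
  sorted[6] = qprppr$rpp
  sorted[7] = r$rppqprpp
  sorted[8] = rppqprppr$
  sorted[9] = rppr$rppqp
sorted[9] = rppr$rppqp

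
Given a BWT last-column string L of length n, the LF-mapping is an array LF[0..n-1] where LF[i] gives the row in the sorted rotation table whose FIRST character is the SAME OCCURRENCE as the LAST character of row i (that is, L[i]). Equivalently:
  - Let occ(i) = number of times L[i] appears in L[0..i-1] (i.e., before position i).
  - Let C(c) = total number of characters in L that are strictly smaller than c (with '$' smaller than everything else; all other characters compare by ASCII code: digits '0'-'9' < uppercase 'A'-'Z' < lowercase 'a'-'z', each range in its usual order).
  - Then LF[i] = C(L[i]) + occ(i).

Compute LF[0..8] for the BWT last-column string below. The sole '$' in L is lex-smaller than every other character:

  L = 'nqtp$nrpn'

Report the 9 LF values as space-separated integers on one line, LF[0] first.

Answer: 1 6 8 4 0 2 7 5 3

Derivation:
Char counts: '$':1, 'n':3, 'p':2, 'q':1, 'r':1, 't':1
C (first-col start): C('$')=0, C('n')=1, C('p')=4, C('q')=6, C('r')=7, C('t')=8
L[0]='n': occ=0, LF[0]=C('n')+0=1+0=1
L[1]='q': occ=0, LF[1]=C('q')+0=6+0=6
L[2]='t': occ=0, LF[2]=C('t')+0=8+0=8
L[3]='p': occ=0, LF[3]=C('p')+0=4+0=4
L[4]='$': occ=0, LF[4]=C('$')+0=0+0=0
L[5]='n': occ=1, LF[5]=C('n')+1=1+1=2
L[6]='r': occ=0, LF[6]=C('r')+0=7+0=7
L[7]='p': occ=1, LF[7]=C('p')+1=4+1=5
L[8]='n': occ=2, LF[8]=C('n')+2=1+2=3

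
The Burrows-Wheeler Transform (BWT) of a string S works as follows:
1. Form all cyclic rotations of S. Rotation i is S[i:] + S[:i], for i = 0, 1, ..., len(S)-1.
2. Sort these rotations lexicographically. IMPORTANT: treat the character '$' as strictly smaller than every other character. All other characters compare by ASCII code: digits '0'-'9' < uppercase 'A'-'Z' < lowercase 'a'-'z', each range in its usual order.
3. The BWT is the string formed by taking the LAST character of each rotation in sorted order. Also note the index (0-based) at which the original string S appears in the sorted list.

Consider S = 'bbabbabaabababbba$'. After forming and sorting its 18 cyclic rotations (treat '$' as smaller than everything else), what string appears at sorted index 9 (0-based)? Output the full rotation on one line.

Answer: baabababbba$bbabba

Derivation:
All 18 rotations (rotation i = S[i:]+S[:i]):
  rot[0] = bbabbabaabababbba$
  rot[1] = babbabaabababbba$b
  rot[2] = abbabaabababbba$bb
  rot[3] = bbabaabababbba$bba
  rot[4] = babaabababbba$bbab
  rot[5] = abaabababbba$bbabb
  rot[6] = baabababbba$bbabba
  rot[7] = aabababbba$bbabbab
  rot[8] = abababbba$bbabbaba
  rot[9] = bababbba$bbabbabaa
  rot[10] = ababbba$bbabbabaab
  rot[11] = babbba$bbabbabaaba
  rot[12] = abbba$bbabbabaabab
  rot[13] = bbba$bbabbabaababa
  rot[14] = bba$bbabbabaababab
  rot[15] = ba$bbabbabaabababb
  rot[16] = a$bbabbabaabababbb
  rot[17] = $bbabbabaabababbba
Sorted (with $ < everything):
  sorted[0] = $bbabbabaabababbba
  sorted[1] = a$bbabbabaabababbb
  sorted[2] = aabababbba$bbabbab
  sorted[3] = abaabababbba$bbabb
  sorted[4] = abababbba$bbabbaba
  sorted[5] = ababbba$bbabbabaab
  sorted[6] = abbabaabababbba$bb
  sorted[7] = abbba$bbabbabaabab
  sorted[8] = ba$bbabbabaabababb
  sorted[9] = baabababbba$bbabba
  sorted[10] = babaabababbba$bbab
  sorted[11] = bababbba$bbabbabaa
  sorted[12] = babbabaabababbba$b
  sorted[13] = babbba$bbabbabaaba
  sorted[14] = bba$bbabbabaababab
  sorted[15] = bbabaabababbba$bba
  sorted[16] = bbabbabaabababbba$
  sorted[17] = bbba$bbabbabaababa
sorted[9] = baabababbba$bbabba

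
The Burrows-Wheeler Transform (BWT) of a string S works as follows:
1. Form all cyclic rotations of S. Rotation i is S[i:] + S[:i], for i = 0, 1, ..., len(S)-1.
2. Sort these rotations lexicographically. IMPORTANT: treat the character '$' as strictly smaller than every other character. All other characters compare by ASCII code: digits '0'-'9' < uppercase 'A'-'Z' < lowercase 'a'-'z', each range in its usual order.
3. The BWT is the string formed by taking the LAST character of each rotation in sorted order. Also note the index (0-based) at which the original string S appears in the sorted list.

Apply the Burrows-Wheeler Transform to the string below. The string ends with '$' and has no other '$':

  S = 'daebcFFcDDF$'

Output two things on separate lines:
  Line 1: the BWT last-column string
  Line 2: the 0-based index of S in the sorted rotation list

All 12 rotations (rotation i = S[i:]+S[:i]):
  rot[0] = daebcFFcDDF$
  rot[1] = aebcFFcDDF$d
  rot[2] = ebcFFcDDF$da
  rot[3] = bcFFcDDF$dae
  rot[4] = cFFcDDF$daeb
  rot[5] = FFcDDF$daebc
  rot[6] = FcDDF$daebcF
  rot[7] = cDDF$daebcFF
  rot[8] = DDF$daebcFFc
  rot[9] = DF$daebcFFcD
  rot[10] = F$daebcFFcDD
  rot[11] = $daebcFFcDDF
Sorted (with $ < everything):
  sorted[0] = $daebcFFcDDF  (last char: 'F')
  sorted[1] = DDF$daebcFFc  (last char: 'c')
  sorted[2] = DF$daebcFFcD  (last char: 'D')
  sorted[3] = F$daebcFFcDD  (last char: 'D')
  sorted[4] = FFcDDF$daebc  (last char: 'c')
  sorted[5] = FcDDF$daebcF  (last char: 'F')
  sorted[6] = aebcFFcDDF$d  (last char: 'd')
  sorted[7] = bcFFcDDF$dae  (last char: 'e')
  sorted[8] = cDDF$daebcFF  (last char: 'F')
  sorted[9] = cFFcDDF$daeb  (last char: 'b')
  sorted[10] = daebcFFcDDF$  (last char: '$')
  sorted[11] = ebcFFcDDF$da  (last char: 'a')
Last column: FcDDcFdeFb$a
Original string S is at sorted index 10

Answer: FcDDcFdeFb$a
10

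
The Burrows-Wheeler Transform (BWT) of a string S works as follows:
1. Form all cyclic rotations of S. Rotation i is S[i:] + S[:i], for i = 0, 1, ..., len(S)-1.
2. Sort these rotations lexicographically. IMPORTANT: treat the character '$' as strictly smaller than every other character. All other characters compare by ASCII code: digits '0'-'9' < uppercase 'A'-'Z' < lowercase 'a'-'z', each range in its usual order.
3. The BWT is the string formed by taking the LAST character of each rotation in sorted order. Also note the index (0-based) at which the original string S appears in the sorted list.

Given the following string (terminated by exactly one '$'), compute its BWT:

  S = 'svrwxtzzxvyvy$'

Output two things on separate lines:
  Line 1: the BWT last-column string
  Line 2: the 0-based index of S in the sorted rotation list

Answer: yv$xsyxrwzvvzt
2

Derivation:
All 14 rotations (rotation i = S[i:]+S[:i]):
  rot[0] = svrwxtzzxvyvy$
  rot[1] = vrwxtzzxvyvy$s
  rot[2] = rwxtzzxvyvy$sv
  rot[3] = wxtzzxvyvy$svr
  rot[4] = xtzzxvyvy$svrw
  rot[5] = tzzxvyvy$svrwx
  rot[6] = zzxvyvy$svrwxt
  rot[7] = zxvyvy$svrwxtz
  rot[8] = xvyvy$svrwxtzz
  rot[9] = vyvy$svrwxtzzx
  rot[10] = yvy$svrwxtzzxv
  rot[11] = vy$svrwxtzzxvy
  rot[12] = y$svrwxtzzxvyv
  rot[13] = $svrwxtzzxvyvy
Sorted (with $ < everything):
  sorted[0] = $svrwxtzzxvyvy  (last char: 'y')
  sorted[1] = rwxtzzxvyvy$sv  (last char: 'v')
  sorted[2] = svrwxtzzxvyvy$  (last char: '$')
  sorted[3] = tzzxvyvy$svrwx  (last char: 'x')
  sorted[4] = vrwxtzzxvyvy$s  (last char: 's')
  sorted[5] = vy$svrwxtzzxvy  (last char: 'y')
  sorted[6] = vyvy$svrwxtzzx  (last char: 'x')
  sorted[7] = wxtzzxvyvy$svr  (last char: 'r')
  sorted[8] = xtzzxvyvy$svrw  (last char: 'w')
  sorted[9] = xvyvy$svrwxtzz  (last char: 'z')
  sorted[10] = y$svrwxtzzxvyv  (last char: 'v')
  sorted[11] = yvy$svrwxtzzxv  (last char: 'v')
  sorted[12] = zxvyvy$svrwxtz  (last char: 'z')
  sorted[13] = zzxvyvy$svrwxt  (last char: 't')
Last column: yv$xsyxrwzvvzt
Original string S is at sorted index 2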